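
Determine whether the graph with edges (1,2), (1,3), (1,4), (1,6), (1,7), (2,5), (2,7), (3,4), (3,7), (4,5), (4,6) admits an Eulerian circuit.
No (4 vertices have odd degree: {1, 2, 3, 7}; Eulerian circuit requires 0)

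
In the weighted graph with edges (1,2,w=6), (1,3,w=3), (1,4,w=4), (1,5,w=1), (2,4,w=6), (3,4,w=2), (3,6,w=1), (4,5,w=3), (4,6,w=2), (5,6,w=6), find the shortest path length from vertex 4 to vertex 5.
3 (path: 4 -> 5; weights 3 = 3)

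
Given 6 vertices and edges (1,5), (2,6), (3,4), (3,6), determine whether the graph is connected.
No, it has 2 components: {1, 5}, {2, 3, 4, 6}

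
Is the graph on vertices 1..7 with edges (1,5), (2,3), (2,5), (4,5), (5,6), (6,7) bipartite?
Yes. Partition: {1, 2, 4, 6}, {3, 5, 7}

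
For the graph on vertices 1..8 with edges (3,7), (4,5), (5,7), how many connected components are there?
5 (components: {1}, {2}, {3, 4, 5, 7}, {6}, {8})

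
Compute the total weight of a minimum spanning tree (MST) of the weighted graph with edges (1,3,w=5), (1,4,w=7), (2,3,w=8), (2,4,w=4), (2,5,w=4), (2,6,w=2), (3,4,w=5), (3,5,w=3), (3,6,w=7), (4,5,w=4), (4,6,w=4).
18 (MST edges: (1,3,w=5), (2,4,w=4), (2,5,w=4), (2,6,w=2), (3,5,w=3); sum of weights 5 + 4 + 4 + 2 + 3 = 18)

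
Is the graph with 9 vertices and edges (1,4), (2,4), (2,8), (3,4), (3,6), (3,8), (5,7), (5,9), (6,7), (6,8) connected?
Yes (BFS from 1 visits [1, 4, 2, 3, 8, 6, 7, 5, 9] — all 9 vertices reached)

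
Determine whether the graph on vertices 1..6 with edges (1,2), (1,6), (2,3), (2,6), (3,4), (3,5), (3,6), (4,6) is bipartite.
No (odd cycle of length 3: 6 -> 1 -> 2 -> 6)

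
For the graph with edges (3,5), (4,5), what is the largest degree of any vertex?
2 (attained at vertex 5)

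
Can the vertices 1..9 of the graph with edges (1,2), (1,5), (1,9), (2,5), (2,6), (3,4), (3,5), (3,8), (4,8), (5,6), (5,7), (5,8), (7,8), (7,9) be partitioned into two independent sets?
No (odd cycle of length 3: 5 -> 1 -> 2 -> 5)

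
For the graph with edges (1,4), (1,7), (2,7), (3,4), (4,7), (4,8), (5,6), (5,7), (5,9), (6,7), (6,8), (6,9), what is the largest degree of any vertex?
5 (attained at vertex 7)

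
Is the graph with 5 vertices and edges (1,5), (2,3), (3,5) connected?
No, it has 2 components: {1, 2, 3, 5}, {4}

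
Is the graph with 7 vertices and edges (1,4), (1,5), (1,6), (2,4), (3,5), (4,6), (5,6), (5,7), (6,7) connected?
Yes (BFS from 1 visits [1, 4, 5, 6, 2, 3, 7] — all 7 vertices reached)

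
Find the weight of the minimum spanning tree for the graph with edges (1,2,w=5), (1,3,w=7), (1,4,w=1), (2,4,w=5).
13 (MST edges: (1,2,w=5), (1,3,w=7), (1,4,w=1); sum of weights 5 + 7 + 1 = 13)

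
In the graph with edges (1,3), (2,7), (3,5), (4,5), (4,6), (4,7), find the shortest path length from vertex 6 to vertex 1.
4 (path: 6 -> 4 -> 5 -> 3 -> 1, 4 edges)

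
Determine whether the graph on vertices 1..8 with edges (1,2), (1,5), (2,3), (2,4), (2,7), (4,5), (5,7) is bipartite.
Yes. Partition: {1, 3, 4, 6, 7, 8}, {2, 5}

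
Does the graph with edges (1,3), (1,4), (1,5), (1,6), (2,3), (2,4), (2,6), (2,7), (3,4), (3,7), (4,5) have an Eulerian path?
Yes — and in fact it has an Eulerian circuit (the graph is connected and all 7 vertices have even degree)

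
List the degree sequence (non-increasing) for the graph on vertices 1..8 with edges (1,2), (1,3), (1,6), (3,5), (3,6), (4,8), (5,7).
[3, 3, 2, 2, 1, 1, 1, 1] (degrees: deg(1)=3, deg(2)=1, deg(3)=3, deg(4)=1, deg(5)=2, deg(6)=2, deg(7)=1, deg(8)=1)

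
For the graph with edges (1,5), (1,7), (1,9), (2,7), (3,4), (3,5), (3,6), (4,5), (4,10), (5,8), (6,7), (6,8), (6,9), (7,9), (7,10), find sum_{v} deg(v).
30 (handshake: sum of degrees = 2|E| = 2 x 15 = 30)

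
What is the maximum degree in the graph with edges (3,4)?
1 (attained at vertices 3, 4)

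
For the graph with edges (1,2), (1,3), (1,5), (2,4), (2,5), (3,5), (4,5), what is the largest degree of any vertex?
4 (attained at vertex 5)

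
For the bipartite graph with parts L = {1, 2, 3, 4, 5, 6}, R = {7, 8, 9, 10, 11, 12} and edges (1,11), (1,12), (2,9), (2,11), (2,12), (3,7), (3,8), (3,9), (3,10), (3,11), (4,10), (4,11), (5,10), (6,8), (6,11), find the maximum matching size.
6 (matching: (1,12), (2,9), (3,7), (4,11), (5,10), (6,8); upper bound min(|L|,|R|) = min(6,6) = 6)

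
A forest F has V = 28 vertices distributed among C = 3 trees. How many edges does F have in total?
25 (Each of the 3 component trees on V_i vertices has V_i - 1 edges; summing gives V - C = 28 - 3 = 25)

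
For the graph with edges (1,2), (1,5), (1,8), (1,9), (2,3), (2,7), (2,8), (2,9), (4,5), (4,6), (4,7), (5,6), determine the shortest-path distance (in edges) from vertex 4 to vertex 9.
3 (path: 4 -> 5 -> 1 -> 9, 3 edges)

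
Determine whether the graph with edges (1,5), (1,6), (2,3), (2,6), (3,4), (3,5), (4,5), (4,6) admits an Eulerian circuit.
No (4 vertices have odd degree: {3, 4, 5, 6}; Eulerian circuit requires 0)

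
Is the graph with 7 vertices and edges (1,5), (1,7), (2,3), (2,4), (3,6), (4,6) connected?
No, it has 2 components: {1, 5, 7}, {2, 3, 4, 6}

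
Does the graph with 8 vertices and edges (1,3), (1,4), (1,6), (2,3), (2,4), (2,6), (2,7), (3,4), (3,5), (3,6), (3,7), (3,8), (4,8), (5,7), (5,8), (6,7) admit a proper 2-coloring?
No (odd cycle of length 3: 6 -> 1 -> 3 -> 6)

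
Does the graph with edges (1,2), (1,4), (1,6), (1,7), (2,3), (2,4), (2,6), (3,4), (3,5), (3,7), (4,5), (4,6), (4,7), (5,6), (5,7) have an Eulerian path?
Yes — and in fact it has an Eulerian circuit (the graph is connected and all 7 vertices have even degree)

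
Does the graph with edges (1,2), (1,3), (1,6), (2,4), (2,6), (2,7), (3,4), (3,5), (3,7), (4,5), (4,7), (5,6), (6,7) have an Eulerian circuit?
No (2 vertices have odd degree: {1, 5}; Eulerian circuit requires 0)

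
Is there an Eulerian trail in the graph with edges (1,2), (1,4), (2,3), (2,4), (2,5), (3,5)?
Yes — and in fact it has an Eulerian circuit (the graph is connected and all 5 vertices have even degree)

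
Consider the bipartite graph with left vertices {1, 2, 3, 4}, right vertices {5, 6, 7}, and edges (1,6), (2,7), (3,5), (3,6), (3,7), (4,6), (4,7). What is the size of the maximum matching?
3 (matching: (1,6), (2,7), (3,5); upper bound min(|L|,|R|) = min(4,3) = 3)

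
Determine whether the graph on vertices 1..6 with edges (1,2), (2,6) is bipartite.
Yes. Partition: {1, 3, 4, 5, 6}, {2}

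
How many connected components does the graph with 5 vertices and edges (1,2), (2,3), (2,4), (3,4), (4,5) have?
1 (components: {1, 2, 3, 4, 5})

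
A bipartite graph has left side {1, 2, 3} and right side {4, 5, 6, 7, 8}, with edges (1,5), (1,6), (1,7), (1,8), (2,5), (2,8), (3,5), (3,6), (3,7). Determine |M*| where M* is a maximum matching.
3 (matching: (1,6), (2,8), (3,7); upper bound min(|L|,|R|) = min(3,5) = 3)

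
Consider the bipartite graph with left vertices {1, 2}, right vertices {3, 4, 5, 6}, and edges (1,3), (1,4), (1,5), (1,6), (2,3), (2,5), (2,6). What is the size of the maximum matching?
2 (matching: (1,6), (2,5); upper bound min(|L|,|R|) = min(2,4) = 2)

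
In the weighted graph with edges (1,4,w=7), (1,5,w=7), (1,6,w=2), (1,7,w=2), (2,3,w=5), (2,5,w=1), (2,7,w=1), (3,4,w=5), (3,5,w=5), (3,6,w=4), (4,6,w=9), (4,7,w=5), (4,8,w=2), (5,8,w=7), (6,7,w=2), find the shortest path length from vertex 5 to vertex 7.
2 (path: 5 -> 2 -> 7; weights 1 + 1 = 2)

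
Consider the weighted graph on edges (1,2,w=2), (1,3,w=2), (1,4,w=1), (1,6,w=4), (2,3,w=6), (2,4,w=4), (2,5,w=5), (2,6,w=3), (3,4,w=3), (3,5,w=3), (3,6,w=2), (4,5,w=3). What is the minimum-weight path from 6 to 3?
2 (path: 6 -> 3; weights 2 = 2)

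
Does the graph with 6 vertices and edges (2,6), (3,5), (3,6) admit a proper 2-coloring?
Yes. Partition: {1, 2, 3, 4}, {5, 6}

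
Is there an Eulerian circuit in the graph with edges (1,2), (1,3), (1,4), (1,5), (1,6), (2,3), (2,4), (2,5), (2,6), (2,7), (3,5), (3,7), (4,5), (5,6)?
No (4 vertices have odd degree: {1, 4, 5, 6}; Eulerian circuit requires 0)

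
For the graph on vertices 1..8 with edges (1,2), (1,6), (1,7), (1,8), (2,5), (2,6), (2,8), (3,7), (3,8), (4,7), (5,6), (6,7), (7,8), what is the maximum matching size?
4 (matching: (1,6), (2,5), (3,8), (4,7); upper bound floor(n/2) = floor(8/2) = 4)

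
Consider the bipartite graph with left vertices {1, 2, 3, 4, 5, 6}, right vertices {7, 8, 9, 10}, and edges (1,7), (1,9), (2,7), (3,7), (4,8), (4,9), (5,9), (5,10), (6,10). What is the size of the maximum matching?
4 (matching: (1,9), (2,7), (4,8), (5,10); upper bound min(|L|,|R|) = min(6,4) = 4)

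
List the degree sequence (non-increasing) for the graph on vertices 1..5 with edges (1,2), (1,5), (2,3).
[2, 2, 1, 1, 0] (degrees: deg(1)=2, deg(2)=2, deg(3)=1, deg(4)=0, deg(5)=1)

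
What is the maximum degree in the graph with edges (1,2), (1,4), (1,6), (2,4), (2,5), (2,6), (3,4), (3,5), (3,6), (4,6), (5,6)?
5 (attained at vertex 6)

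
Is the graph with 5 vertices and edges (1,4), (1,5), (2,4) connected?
No, it has 2 components: {1, 2, 4, 5}, {3}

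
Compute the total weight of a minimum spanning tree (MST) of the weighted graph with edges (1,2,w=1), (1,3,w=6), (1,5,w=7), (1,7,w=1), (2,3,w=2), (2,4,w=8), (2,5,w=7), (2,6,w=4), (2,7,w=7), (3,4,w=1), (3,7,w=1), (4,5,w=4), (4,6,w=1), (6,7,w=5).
9 (MST edges: (1,2,w=1), (1,7,w=1), (3,4,w=1), (3,7,w=1), (4,5,w=4), (4,6,w=1); sum of weights 1 + 1 + 1 + 1 + 4 + 1 = 9)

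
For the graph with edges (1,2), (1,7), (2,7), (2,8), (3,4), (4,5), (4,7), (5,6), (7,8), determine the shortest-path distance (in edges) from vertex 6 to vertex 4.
2 (path: 6 -> 5 -> 4, 2 edges)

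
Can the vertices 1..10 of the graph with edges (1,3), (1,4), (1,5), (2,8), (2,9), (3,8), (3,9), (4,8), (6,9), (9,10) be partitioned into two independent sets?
Yes. Partition: {1, 7, 8, 9}, {2, 3, 4, 5, 6, 10}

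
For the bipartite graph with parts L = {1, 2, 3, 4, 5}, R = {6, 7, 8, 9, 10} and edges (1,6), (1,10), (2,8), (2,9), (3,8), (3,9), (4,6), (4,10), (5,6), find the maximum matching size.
4 (matching: (1,10), (2,9), (3,8), (4,6); upper bound min(|L|,|R|) = min(5,5) = 5)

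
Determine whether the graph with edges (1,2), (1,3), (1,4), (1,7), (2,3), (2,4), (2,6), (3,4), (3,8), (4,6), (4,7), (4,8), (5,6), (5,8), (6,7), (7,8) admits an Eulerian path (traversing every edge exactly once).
Yes — and in fact it has an Eulerian circuit (the graph is connected and all 8 vertices have even degree)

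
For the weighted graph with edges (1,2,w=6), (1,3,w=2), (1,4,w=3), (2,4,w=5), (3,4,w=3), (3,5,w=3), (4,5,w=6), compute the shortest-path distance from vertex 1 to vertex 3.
2 (path: 1 -> 3; weights 2 = 2)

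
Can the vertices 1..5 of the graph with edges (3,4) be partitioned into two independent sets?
Yes. Partition: {1, 2, 3, 5}, {4}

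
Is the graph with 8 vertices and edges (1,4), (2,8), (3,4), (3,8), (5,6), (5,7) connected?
No, it has 2 components: {1, 2, 3, 4, 8}, {5, 6, 7}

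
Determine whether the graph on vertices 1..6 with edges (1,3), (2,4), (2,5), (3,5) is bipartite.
Yes. Partition: {1, 4, 5, 6}, {2, 3}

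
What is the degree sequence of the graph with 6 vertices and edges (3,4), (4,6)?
[2, 1, 1, 0, 0, 0] (degrees: deg(1)=0, deg(2)=0, deg(3)=1, deg(4)=2, deg(5)=0, deg(6)=1)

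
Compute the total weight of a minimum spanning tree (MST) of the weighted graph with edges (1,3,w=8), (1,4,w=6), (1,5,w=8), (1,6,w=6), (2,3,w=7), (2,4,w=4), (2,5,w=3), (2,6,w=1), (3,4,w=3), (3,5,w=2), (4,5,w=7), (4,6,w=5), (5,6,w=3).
15 (MST edges: (1,4,w=6), (2,5,w=3), (2,6,w=1), (3,4,w=3), (3,5,w=2); sum of weights 6 + 3 + 1 + 3 + 2 = 15)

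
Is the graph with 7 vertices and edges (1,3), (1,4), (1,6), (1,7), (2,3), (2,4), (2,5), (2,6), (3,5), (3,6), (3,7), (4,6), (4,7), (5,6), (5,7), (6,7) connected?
Yes (BFS from 1 visits [1, 3, 4, 6, 7, 2, 5] — all 7 vertices reached)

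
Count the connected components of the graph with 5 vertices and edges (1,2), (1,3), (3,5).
2 (components: {1, 2, 3, 5}, {4})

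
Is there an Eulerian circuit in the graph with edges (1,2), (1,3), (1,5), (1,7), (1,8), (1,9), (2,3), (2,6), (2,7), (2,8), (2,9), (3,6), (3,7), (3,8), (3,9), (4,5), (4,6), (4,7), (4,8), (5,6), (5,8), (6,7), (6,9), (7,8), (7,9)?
No (2 vertices have odd degree: {7, 9}; Eulerian circuit requires 0)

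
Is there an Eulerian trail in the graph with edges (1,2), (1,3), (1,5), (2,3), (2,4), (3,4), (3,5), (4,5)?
No (4 vertices have odd degree: {1, 2, 4, 5}; Eulerian path requires 0 or 2)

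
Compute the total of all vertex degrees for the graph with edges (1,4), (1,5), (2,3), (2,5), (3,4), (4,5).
12 (handshake: sum of degrees = 2|E| = 2 x 6 = 12)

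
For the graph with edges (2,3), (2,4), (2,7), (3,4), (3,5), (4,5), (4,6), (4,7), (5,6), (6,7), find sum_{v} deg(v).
20 (handshake: sum of degrees = 2|E| = 2 x 10 = 20)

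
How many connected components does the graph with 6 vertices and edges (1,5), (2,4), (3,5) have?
3 (components: {1, 3, 5}, {2, 4}, {6})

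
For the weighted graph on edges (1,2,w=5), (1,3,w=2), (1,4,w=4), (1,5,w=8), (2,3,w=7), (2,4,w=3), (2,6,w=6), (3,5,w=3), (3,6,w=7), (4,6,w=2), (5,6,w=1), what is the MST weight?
11 (MST edges: (1,3,w=2), (2,4,w=3), (3,5,w=3), (4,6,w=2), (5,6,w=1); sum of weights 2 + 3 + 3 + 2 + 1 = 11)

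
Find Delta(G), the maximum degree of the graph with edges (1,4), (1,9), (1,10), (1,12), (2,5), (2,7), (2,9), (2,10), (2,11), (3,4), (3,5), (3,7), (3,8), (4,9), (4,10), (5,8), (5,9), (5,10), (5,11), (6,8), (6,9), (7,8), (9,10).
6 (attained at vertices 5, 9)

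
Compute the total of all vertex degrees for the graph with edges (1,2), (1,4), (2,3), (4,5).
8 (handshake: sum of degrees = 2|E| = 2 x 4 = 8)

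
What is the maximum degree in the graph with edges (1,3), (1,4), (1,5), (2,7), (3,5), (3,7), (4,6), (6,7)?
3 (attained at vertices 1, 3, 7)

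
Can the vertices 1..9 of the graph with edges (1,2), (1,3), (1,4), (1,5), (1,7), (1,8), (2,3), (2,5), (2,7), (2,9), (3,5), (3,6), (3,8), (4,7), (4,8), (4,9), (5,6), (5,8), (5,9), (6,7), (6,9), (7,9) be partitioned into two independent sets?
No (odd cycle of length 3: 2 -> 1 -> 5 -> 2)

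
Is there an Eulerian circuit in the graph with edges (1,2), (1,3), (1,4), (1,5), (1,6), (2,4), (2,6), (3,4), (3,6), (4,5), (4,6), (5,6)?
No (6 vertices have odd degree: {1, 2, 3, 4, 5, 6}; Eulerian circuit requires 0)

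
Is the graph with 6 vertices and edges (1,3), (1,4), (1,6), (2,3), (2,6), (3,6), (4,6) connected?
No, it has 2 components: {1, 2, 3, 4, 6}, {5}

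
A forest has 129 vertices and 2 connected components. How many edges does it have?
127 (Each of the 2 component trees on V_i vertices has V_i - 1 edges; summing gives V - C = 129 - 2 = 127)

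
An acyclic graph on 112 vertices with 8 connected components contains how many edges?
104 (Each of the 8 component trees on V_i vertices has V_i - 1 edges; summing gives V - C = 112 - 8 = 104)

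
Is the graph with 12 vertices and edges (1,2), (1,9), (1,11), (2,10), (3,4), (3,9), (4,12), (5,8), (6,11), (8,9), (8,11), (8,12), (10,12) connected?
No, it has 2 components: {1, 2, 3, 4, 5, 6, 8, 9, 10, 11, 12}, {7}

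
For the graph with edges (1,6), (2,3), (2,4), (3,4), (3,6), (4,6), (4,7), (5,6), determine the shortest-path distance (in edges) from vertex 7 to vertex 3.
2 (path: 7 -> 4 -> 3, 2 edges)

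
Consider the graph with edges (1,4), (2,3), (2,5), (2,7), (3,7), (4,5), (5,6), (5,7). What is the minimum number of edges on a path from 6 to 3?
3 (path: 6 -> 5 -> 7 -> 3, 3 edges)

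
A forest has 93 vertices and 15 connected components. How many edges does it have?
78 (Each of the 15 component trees on V_i vertices has V_i - 1 edges; summing gives V - C = 93 - 15 = 78)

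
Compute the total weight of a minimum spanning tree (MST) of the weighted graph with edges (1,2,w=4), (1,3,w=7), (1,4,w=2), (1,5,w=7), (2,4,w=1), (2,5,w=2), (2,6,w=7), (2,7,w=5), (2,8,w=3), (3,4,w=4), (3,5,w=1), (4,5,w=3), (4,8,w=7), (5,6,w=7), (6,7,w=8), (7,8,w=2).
18 (MST edges: (1,4,w=2), (2,4,w=1), (2,5,w=2), (2,6,w=7), (2,8,w=3), (3,5,w=1), (7,8,w=2); sum of weights 2 + 1 + 2 + 7 + 3 + 1 + 2 = 18)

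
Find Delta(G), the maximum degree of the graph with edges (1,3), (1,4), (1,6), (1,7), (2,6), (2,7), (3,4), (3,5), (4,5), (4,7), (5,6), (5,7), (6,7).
5 (attained at vertex 7)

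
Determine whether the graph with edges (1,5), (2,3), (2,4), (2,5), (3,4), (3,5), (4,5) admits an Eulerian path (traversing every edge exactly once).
No (4 vertices have odd degree: {1, 2, 3, 4}; Eulerian path requires 0 or 2)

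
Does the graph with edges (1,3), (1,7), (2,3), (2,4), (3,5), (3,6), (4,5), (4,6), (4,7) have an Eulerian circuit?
Yes (the graph is connected and all 7 vertices have even degree)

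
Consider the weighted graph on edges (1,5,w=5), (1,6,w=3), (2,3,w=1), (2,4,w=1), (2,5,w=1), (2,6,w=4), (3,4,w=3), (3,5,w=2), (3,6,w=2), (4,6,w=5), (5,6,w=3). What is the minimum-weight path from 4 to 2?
1 (path: 4 -> 2; weights 1 = 1)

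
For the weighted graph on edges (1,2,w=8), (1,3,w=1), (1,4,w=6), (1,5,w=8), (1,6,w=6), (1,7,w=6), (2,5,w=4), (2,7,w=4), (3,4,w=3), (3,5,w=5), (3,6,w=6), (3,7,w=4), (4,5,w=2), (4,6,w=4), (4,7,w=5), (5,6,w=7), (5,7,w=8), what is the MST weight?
18 (MST edges: (1,3,w=1), (2,5,w=4), (2,7,w=4), (3,4,w=3), (4,5,w=2), (4,6,w=4); sum of weights 1 + 4 + 4 + 3 + 2 + 4 = 18)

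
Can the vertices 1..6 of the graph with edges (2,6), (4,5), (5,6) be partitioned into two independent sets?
Yes. Partition: {1, 2, 3, 5}, {4, 6}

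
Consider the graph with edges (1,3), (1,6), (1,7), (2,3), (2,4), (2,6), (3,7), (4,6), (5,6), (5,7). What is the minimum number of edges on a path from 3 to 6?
2 (path: 3 -> 2 -> 6, 2 edges)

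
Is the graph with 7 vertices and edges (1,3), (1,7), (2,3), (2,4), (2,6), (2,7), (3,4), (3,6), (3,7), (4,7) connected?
No, it has 2 components: {1, 2, 3, 4, 6, 7}, {5}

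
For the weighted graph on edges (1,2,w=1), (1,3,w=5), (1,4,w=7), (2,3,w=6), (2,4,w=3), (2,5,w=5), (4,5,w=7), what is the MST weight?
14 (MST edges: (1,2,w=1), (1,3,w=5), (2,4,w=3), (2,5,w=5); sum of weights 1 + 5 + 3 + 5 = 14)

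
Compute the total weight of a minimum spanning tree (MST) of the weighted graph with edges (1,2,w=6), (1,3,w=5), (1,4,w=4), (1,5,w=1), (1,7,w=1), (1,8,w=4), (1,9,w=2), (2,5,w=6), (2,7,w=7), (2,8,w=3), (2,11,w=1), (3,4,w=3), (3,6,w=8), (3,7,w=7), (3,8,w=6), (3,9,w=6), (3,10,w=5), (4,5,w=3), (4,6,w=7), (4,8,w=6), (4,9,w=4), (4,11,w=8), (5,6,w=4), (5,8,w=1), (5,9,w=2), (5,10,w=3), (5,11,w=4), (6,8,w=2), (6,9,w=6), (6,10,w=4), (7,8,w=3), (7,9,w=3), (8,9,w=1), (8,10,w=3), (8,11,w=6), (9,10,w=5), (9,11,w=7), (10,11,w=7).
19 (MST edges: (1,5,w=1), (1,7,w=1), (2,8,w=3), (2,11,w=1), (3,4,w=3), (4,5,w=3), (5,8,w=1), (5,10,w=3), (6,8,w=2), (8,9,w=1); sum of weights 1 + 1 + 3 + 1 + 3 + 3 + 1 + 3 + 2 + 1 = 19)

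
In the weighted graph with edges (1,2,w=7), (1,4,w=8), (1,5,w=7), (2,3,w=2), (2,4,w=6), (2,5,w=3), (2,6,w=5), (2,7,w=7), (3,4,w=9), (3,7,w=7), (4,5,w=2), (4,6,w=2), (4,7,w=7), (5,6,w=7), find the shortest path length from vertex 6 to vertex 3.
7 (path: 6 -> 2 -> 3; weights 5 + 2 = 7)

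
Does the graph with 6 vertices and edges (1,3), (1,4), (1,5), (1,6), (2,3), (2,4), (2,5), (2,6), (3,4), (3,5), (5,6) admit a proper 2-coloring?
No (odd cycle of length 3: 6 -> 1 -> 5 -> 6)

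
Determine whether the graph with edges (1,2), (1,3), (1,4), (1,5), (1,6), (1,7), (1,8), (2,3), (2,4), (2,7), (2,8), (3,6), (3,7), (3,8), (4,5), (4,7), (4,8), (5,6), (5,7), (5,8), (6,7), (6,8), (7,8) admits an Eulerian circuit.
No (8 vertices have odd degree: {1, 2, 3, 4, 5, 6, 7, 8}; Eulerian circuit requires 0)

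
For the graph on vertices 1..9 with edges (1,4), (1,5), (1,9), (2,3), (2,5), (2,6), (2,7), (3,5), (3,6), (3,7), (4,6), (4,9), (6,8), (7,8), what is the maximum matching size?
4 (matching: (1,5), (3,6), (4,9), (7,8); upper bound floor(n/2) = floor(9/2) = 4)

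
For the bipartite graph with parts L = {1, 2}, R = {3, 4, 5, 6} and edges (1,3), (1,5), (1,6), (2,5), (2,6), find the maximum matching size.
2 (matching: (1,6), (2,5); upper bound min(|L|,|R|) = min(2,4) = 2)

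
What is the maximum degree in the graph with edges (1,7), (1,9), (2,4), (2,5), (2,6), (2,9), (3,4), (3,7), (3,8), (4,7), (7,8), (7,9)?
5 (attained at vertex 7)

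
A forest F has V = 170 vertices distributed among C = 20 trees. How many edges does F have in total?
150 (Each of the 20 component trees on V_i vertices has V_i - 1 edges; summing gives V - C = 170 - 20 = 150)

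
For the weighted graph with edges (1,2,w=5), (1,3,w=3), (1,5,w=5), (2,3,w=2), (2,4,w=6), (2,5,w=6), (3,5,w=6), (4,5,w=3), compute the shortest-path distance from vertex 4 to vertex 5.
3 (path: 4 -> 5; weights 3 = 3)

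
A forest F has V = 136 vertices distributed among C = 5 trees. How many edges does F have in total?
131 (Each of the 5 component trees on V_i vertices has V_i - 1 edges; summing gives V - C = 136 - 5 = 131)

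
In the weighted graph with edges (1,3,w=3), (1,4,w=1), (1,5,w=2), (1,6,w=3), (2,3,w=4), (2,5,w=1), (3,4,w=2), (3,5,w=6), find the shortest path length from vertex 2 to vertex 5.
1 (path: 2 -> 5; weights 1 = 1)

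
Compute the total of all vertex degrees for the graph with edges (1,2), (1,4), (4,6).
6 (handshake: sum of degrees = 2|E| = 2 x 3 = 6)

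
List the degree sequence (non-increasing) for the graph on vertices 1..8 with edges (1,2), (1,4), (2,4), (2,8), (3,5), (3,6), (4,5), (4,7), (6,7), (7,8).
[4, 3, 3, 2, 2, 2, 2, 2] (degrees: deg(1)=2, deg(2)=3, deg(3)=2, deg(4)=4, deg(5)=2, deg(6)=2, deg(7)=3, deg(8)=2)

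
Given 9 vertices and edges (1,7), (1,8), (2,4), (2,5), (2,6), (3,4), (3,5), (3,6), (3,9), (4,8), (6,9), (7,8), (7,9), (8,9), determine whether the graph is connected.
Yes (BFS from 1 visits [1, 7, 8, 9, 4, 3, 6, 2, 5] — all 9 vertices reached)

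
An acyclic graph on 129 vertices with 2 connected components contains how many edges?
127 (Each of the 2 component trees on V_i vertices has V_i - 1 edges; summing gives V - C = 129 - 2 = 127)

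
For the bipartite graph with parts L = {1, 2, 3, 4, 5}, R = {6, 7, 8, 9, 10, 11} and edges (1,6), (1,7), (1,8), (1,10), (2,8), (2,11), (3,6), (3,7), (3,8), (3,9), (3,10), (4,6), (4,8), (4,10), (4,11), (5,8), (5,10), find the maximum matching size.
5 (matching: (1,7), (2,11), (3,9), (4,8), (5,10); upper bound min(|L|,|R|) = min(5,6) = 5)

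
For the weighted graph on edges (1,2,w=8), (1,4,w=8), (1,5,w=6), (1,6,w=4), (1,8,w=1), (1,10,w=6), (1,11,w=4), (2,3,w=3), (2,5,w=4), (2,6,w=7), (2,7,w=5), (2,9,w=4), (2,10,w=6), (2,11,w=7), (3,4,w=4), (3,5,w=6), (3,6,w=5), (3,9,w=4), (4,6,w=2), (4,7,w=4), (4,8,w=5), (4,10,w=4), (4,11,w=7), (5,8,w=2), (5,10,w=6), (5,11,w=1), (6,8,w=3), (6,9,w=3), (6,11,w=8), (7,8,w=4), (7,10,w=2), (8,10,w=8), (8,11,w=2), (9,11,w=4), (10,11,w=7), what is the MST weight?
25 (MST edges: (1,8,w=1), (2,3,w=3), (2,5,w=4), (4,6,w=2), (4,7,w=4), (5,8,w=2), (5,11,w=1), (6,8,w=3), (6,9,w=3), (7,10,w=2); sum of weights 1 + 3 + 4 + 2 + 4 + 2 + 1 + 3 + 3 + 2 = 25)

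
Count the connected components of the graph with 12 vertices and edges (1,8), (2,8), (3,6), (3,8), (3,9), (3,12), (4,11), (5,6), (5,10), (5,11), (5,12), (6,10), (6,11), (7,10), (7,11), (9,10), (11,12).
1 (components: {1, 2, 3, 4, 5, 6, 7, 8, 9, 10, 11, 12})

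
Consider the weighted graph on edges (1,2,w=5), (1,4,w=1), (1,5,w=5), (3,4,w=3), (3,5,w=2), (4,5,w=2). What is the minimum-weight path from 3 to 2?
9 (path: 3 -> 4 -> 1 -> 2; weights 3 + 1 + 5 = 9)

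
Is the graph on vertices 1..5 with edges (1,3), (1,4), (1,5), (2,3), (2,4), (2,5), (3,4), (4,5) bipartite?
No (odd cycle of length 3: 5 -> 1 -> 4 -> 5)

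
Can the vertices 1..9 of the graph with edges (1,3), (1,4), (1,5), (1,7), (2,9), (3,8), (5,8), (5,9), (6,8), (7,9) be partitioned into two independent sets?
Yes. Partition: {1, 8, 9}, {2, 3, 4, 5, 6, 7}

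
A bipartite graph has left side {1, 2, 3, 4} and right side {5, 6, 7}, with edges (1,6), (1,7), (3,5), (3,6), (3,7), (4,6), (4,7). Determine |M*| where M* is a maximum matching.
3 (matching: (1,7), (3,5), (4,6); upper bound min(|L|,|R|) = min(4,3) = 3)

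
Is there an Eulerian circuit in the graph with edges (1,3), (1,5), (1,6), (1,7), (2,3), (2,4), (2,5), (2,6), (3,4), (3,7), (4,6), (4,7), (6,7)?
Yes (the graph is connected and all 7 vertices have even degree)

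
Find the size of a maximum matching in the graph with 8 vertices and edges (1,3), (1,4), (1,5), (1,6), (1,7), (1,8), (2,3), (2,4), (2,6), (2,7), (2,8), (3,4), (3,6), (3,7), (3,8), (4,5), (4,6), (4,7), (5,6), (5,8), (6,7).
4 (matching: (1,6), (2,8), (3,7), (4,5); upper bound floor(n/2) = floor(8/2) = 4)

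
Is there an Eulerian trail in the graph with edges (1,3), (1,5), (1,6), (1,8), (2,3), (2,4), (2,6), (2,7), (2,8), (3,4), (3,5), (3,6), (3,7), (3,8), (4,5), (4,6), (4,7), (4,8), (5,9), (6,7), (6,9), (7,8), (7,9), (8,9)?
Yes (the graph is connected and exactly 2 vertices have odd degree: {2, 3}; any Eulerian path must start and end at those)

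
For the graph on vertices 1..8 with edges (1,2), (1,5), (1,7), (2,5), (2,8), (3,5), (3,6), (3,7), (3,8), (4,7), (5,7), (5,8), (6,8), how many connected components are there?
1 (components: {1, 2, 3, 4, 5, 6, 7, 8})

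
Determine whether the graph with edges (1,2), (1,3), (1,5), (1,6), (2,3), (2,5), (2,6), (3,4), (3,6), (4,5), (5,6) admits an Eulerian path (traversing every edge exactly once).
Yes — and in fact it has an Eulerian circuit (the graph is connected and all 6 vertices have even degree)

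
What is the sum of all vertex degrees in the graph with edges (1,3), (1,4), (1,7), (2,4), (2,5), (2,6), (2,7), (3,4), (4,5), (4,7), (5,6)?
22 (handshake: sum of degrees = 2|E| = 2 x 11 = 22)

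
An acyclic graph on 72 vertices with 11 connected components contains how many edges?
61 (Each of the 11 component trees on V_i vertices has V_i - 1 edges; summing gives V - C = 72 - 11 = 61)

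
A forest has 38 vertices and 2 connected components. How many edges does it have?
36 (Each of the 2 component trees on V_i vertices has V_i - 1 edges; summing gives V - C = 38 - 2 = 36)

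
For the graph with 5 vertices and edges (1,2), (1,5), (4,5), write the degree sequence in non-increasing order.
[2, 2, 1, 1, 0] (degrees: deg(1)=2, deg(2)=1, deg(3)=0, deg(4)=1, deg(5)=2)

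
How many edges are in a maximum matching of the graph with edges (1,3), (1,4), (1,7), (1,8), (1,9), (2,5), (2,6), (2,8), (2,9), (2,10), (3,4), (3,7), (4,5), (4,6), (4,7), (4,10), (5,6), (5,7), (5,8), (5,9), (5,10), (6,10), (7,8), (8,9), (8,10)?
5 (matching: (1,3), (2,9), (4,6), (5,10), (7,8); upper bound floor(n/2) = floor(10/2) = 5)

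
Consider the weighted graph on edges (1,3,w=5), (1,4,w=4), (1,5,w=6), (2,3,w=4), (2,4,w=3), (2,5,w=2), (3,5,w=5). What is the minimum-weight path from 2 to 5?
2 (path: 2 -> 5; weights 2 = 2)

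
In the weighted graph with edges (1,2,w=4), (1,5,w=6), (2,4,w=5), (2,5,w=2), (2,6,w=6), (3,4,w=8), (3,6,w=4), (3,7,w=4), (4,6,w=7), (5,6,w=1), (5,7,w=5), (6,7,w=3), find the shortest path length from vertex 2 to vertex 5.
2 (path: 2 -> 5; weights 2 = 2)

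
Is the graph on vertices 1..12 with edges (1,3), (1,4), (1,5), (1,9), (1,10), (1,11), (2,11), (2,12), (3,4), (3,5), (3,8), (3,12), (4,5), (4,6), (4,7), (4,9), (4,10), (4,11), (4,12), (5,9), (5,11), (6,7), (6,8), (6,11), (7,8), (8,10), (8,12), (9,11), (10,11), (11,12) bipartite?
No (odd cycle of length 3: 5 -> 1 -> 4 -> 5)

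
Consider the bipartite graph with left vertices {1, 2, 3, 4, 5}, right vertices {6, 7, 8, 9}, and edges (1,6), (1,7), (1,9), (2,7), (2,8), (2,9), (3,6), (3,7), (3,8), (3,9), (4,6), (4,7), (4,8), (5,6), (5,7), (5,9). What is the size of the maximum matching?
4 (matching: (1,9), (2,8), (3,7), (4,6); upper bound min(|L|,|R|) = min(5,4) = 4)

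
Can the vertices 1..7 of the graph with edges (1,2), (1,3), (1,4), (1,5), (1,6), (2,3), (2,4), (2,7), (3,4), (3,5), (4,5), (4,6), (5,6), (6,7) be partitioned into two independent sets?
No (odd cycle of length 3: 6 -> 1 -> 5 -> 6)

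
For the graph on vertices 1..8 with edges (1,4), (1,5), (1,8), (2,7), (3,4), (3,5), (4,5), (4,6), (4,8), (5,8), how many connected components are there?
2 (components: {1, 3, 4, 5, 6, 8}, {2, 7})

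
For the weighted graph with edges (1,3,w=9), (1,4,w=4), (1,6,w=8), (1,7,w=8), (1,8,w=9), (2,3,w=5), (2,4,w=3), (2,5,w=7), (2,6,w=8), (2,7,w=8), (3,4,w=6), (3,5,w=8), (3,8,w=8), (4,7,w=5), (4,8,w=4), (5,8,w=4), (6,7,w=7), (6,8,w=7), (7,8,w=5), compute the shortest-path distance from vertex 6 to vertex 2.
8 (path: 6 -> 2; weights 8 = 8)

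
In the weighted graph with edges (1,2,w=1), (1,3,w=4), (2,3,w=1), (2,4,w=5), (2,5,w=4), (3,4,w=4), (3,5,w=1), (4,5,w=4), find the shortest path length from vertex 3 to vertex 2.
1 (path: 3 -> 2; weights 1 = 1)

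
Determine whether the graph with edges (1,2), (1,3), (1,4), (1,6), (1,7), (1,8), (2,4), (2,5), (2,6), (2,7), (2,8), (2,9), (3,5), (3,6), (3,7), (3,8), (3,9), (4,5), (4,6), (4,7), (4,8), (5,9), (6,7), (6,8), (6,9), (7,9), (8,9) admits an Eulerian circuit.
No (2 vertices have odd degree: {2, 6}; Eulerian circuit requires 0)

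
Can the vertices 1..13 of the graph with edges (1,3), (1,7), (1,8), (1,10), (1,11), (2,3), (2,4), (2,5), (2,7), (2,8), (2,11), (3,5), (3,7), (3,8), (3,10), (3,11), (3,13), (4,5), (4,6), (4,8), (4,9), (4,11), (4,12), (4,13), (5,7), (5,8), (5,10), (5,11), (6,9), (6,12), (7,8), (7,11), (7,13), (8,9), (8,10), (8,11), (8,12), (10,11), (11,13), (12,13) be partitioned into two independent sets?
No (odd cycle of length 3: 10 -> 1 -> 3 -> 10)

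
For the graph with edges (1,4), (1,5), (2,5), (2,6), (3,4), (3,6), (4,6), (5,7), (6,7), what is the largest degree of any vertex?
4 (attained at vertex 6)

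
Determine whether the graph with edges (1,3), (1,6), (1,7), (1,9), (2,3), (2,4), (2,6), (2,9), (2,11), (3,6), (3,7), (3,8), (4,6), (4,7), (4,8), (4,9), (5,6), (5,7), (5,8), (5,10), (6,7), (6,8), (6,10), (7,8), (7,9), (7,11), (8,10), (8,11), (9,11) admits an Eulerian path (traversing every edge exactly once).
No (6 vertices have odd degree: {2, 3, 4, 8, 9, 10}; Eulerian path requires 0 or 2)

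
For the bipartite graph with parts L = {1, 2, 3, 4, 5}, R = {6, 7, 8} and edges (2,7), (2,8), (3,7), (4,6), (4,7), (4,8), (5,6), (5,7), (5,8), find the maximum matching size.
3 (matching: (2,8), (3,7), (4,6); upper bound min(|L|,|R|) = min(5,3) = 3)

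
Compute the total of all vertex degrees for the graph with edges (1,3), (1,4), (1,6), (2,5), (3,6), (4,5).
12 (handshake: sum of degrees = 2|E| = 2 x 6 = 12)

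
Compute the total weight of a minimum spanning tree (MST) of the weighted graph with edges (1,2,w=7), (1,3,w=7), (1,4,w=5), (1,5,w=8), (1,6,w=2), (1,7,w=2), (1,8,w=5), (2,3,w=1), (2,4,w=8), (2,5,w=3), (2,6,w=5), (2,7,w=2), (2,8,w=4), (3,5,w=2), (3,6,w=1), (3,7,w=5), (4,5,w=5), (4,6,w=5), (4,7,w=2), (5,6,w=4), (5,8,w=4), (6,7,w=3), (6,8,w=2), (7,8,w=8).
12 (MST edges: (1,6,w=2), (1,7,w=2), (2,3,w=1), (3,5,w=2), (3,6,w=1), (4,7,w=2), (6,8,w=2); sum of weights 2 + 2 + 1 + 2 + 1 + 2 + 2 = 12)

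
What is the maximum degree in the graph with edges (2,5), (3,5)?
2 (attained at vertex 5)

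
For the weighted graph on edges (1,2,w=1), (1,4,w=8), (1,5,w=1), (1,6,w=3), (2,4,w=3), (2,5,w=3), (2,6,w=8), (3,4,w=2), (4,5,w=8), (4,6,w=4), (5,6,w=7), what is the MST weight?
10 (MST edges: (1,2,w=1), (1,5,w=1), (1,6,w=3), (2,4,w=3), (3,4,w=2); sum of weights 1 + 1 + 3 + 3 + 2 = 10)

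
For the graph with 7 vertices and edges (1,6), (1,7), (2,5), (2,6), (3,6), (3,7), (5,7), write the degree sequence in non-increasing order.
[3, 3, 2, 2, 2, 2, 0] (degrees: deg(1)=2, deg(2)=2, deg(3)=2, deg(4)=0, deg(5)=2, deg(6)=3, deg(7)=3)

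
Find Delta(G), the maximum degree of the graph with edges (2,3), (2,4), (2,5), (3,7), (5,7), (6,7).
3 (attained at vertices 2, 7)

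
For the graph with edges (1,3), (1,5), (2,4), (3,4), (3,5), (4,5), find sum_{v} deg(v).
12 (handshake: sum of degrees = 2|E| = 2 x 6 = 12)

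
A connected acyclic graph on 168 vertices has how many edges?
167 (A tree on V vertices has V - 1 edges, so 168 - 1 = 167)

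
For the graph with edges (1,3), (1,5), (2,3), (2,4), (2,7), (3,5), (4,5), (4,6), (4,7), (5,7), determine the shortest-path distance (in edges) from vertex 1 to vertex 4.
2 (path: 1 -> 5 -> 4, 2 edges)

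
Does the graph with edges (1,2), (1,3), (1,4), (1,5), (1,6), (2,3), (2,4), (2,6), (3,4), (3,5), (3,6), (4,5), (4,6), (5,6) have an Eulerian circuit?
No (4 vertices have odd degree: {1, 3, 4, 6}; Eulerian circuit requires 0)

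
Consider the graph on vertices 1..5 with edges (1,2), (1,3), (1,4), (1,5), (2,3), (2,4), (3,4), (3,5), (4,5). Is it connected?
Yes (BFS from 1 visits [1, 2, 3, 4, 5] — all 5 vertices reached)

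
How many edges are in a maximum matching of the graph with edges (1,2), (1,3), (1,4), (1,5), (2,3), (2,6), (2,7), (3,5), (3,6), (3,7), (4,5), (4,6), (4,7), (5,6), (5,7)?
3 (matching: (1,5), (3,6), (4,7); upper bound floor(n/2) = floor(7/2) = 3)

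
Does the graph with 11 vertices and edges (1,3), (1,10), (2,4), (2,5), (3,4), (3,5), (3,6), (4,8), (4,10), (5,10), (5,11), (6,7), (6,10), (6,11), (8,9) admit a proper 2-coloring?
Yes. Partition: {1, 4, 5, 6, 9}, {2, 3, 7, 8, 10, 11}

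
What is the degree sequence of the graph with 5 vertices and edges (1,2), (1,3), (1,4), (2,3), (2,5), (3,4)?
[3, 3, 3, 2, 1] (degrees: deg(1)=3, deg(2)=3, deg(3)=3, deg(4)=2, deg(5)=1)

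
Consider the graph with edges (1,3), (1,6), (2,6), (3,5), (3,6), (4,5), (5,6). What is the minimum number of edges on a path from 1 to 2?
2 (path: 1 -> 6 -> 2, 2 edges)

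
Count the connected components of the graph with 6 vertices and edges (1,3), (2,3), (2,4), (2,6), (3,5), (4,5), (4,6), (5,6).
1 (components: {1, 2, 3, 4, 5, 6})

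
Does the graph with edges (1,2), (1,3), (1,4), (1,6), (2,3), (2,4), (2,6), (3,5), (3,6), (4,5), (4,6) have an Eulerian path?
Yes — and in fact it has an Eulerian circuit (the graph is connected and all 6 vertices have even degree)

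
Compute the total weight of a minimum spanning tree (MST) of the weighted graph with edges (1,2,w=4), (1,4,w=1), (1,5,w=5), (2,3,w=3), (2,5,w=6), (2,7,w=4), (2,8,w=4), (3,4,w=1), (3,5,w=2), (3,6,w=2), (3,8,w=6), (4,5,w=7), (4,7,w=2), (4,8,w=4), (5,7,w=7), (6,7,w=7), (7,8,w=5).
15 (MST edges: (1,4,w=1), (2,3,w=3), (2,8,w=4), (3,4,w=1), (3,5,w=2), (3,6,w=2), (4,7,w=2); sum of weights 1 + 3 + 4 + 1 + 2 + 2 + 2 = 15)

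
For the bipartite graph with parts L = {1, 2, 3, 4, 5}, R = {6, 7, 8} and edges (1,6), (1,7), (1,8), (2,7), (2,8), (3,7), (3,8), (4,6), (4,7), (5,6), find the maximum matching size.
3 (matching: (1,8), (2,7), (4,6); upper bound min(|L|,|R|) = min(5,3) = 3)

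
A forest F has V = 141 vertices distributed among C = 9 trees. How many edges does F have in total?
132 (Each of the 9 component trees on V_i vertices has V_i - 1 edges; summing gives V - C = 141 - 9 = 132)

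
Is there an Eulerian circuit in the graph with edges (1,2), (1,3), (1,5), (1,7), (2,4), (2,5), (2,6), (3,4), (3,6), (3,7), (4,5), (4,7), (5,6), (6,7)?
Yes (the graph is connected and all 7 vertices have even degree)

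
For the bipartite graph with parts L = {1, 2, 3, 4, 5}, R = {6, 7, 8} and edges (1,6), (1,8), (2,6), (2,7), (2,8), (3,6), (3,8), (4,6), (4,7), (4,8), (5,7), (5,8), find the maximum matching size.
3 (matching: (1,8), (2,7), (3,6); upper bound min(|L|,|R|) = min(5,3) = 3)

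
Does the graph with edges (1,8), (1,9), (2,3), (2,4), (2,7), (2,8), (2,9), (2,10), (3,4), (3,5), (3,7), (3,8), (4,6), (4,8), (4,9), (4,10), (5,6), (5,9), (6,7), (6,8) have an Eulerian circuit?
No (4 vertices have odd degree: {3, 5, 7, 8}; Eulerian circuit requires 0)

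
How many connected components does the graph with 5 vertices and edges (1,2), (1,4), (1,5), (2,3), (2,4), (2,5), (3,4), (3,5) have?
1 (components: {1, 2, 3, 4, 5})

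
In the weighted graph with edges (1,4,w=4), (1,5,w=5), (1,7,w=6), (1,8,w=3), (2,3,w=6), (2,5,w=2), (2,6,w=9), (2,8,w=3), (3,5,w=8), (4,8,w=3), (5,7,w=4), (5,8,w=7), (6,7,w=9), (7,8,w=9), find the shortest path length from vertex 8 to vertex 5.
5 (path: 8 -> 2 -> 5; weights 3 + 2 = 5)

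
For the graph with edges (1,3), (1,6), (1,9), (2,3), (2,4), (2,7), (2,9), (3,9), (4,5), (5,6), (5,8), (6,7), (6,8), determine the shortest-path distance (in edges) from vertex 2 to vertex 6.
2 (path: 2 -> 7 -> 6, 2 edges)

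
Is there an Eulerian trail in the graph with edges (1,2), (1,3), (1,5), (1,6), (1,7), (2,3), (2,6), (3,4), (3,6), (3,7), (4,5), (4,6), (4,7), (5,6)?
No (6 vertices have odd degree: {1, 2, 3, 5, 6, 7}; Eulerian path requires 0 or 2)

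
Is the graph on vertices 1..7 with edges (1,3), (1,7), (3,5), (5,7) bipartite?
Yes. Partition: {1, 2, 4, 5, 6}, {3, 7}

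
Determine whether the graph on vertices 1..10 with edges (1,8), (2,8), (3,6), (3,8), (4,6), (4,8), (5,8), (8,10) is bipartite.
Yes. Partition: {1, 2, 3, 4, 5, 7, 9, 10}, {6, 8}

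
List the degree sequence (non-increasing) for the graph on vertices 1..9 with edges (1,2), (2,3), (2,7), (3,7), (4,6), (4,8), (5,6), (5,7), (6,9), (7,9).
[4, 3, 3, 2, 2, 2, 2, 1, 1] (degrees: deg(1)=1, deg(2)=3, deg(3)=2, deg(4)=2, deg(5)=2, deg(6)=3, deg(7)=4, deg(8)=1, deg(9)=2)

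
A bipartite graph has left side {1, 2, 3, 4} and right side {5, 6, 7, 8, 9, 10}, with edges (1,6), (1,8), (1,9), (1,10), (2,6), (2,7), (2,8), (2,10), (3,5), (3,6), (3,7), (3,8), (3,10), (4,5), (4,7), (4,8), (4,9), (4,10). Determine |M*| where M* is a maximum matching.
4 (matching: (1,10), (2,8), (3,7), (4,9); upper bound min(|L|,|R|) = min(4,6) = 4)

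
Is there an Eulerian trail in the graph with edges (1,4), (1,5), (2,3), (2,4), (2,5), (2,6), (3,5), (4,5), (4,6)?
Yes — and in fact it has an Eulerian circuit (the graph is connected and all 6 vertices have even degree)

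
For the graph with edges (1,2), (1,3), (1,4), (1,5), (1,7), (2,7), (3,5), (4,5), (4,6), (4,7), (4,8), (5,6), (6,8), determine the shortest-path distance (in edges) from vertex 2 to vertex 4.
2 (path: 2 -> 7 -> 4, 2 edges)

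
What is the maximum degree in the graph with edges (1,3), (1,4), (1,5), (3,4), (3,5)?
3 (attained at vertices 1, 3)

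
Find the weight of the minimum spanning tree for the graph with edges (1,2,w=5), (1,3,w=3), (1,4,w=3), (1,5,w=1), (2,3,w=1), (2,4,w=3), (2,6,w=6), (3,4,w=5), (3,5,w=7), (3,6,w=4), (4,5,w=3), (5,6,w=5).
12 (MST edges: (1,3,w=3), (1,4,w=3), (1,5,w=1), (2,3,w=1), (3,6,w=4); sum of weights 3 + 3 + 1 + 1 + 4 = 12)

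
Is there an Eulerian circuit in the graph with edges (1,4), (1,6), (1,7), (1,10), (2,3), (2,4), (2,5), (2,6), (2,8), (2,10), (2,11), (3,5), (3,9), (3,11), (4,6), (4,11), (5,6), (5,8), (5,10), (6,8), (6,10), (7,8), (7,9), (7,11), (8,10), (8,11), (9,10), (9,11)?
No (2 vertices have odd degree: {2, 5}; Eulerian circuit requires 0)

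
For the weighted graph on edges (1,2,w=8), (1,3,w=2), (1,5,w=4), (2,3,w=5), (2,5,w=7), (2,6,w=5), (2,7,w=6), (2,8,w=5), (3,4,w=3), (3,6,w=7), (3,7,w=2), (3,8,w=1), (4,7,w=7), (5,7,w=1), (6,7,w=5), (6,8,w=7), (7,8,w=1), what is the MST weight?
18 (MST edges: (1,3,w=2), (2,3,w=5), (2,6,w=5), (3,4,w=3), (3,8,w=1), (5,7,w=1), (7,8,w=1); sum of weights 2 + 5 + 5 + 3 + 1 + 1 + 1 = 18)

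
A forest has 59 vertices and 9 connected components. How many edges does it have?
50 (Each of the 9 component trees on V_i vertices has V_i - 1 edges; summing gives V - C = 59 - 9 = 50)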